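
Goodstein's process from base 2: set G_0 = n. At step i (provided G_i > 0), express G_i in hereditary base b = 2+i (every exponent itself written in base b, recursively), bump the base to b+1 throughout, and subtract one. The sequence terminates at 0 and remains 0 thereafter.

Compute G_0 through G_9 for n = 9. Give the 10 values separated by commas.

9, 81, 1023, 9842, 140743, 2471826, 50333399, 1162263921, 30000003325, 855935016215

i=0: 9 = 2^(2 + 1) + 1 (b=2); 2→3: 3^(3 + 1) + 1 = 82; 82−1 = 81
i=1: 81 = 3^(3 + 1) (b=3); 3→4: 4^(4 + 1) = 1024; 1024−1 = 1023
i=2: 1023 = 3·4^4 + 3·4^3 + 3·4^2 + 3·4 + 3 (b=4); 4→5: 3·5^5 + 3·5^3 + 3·5^2 + 3·5 + 3 = 9843; 9843−1 = 9842
i=3: 9842 = 3·5^5 + 3·5^3 + 3·5^2 + 3·5 + 2 (b=5); 5→6: 3·6^6 + 3·6^3 + 3·6^2 + 3·6 + 2 = 140744; 140744−1 = 140743
i=4: 140743 = 3·6^6 + 3·6^3 + 3·6^2 + 3·6 + 1 (b=6); 6→7: 3·7^7 + 3·7^3 + 3·7^2 + 3·7 + 1 = 2471827; 2471827−1 = 2471826
i=5: 2471826 = 3·7^7 + 3·7^3 + 3·7^2 + 3·7 (b=7); 7→8: 3·8^8 + 3·8^3 + 3·8^2 + 3·8 = 50333400; 50333400−1 = 50333399
i=6: 50333399 = 3·8^8 + 3·8^3 + 3·8^2 + 2·8 + 7 (b=8); 8→9: 3·9^9 + 3·9^3 + 3·9^2 + 2·9 + 7 = 1162263922; 1162263922−1 = 1162263921
i=7: 1162263921 = 3·9^9 + 3·9^3 + 3·9^2 + 2·9 + 6 (b=9); 9→10: 3·10^10 + 3·10^3 + 3·10^2 + 2·10 + 6 = 30000003326; 30000003326−1 = 30000003325
i=8: 30000003325 = 3·10^10 + 3·10^3 + 3·10^2 + 2·10 + 5 (b=10); 10→11: 3·11^11 + 3·11^3 + 3·11^2 + 2·11 + 5 = 855935016216; 855935016216−1 = 855935016215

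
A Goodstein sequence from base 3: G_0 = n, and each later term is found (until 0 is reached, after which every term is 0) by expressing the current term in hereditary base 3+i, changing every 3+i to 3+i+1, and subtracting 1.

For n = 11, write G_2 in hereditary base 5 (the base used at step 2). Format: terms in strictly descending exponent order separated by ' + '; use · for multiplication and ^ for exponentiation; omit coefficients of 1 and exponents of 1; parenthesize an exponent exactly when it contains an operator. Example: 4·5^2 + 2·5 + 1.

G_0=11  [base 3] 3^2 + 2  →[3↦4]→  4^2 + 2 = 18  −1 ⇒ G_1=17
G_1=17  [base 4] 4^2 + 1  →[4↦5]→  5^2 + 1 = 26  −1 ⇒ G_2=25
G_2=25  [base 5] 5^2  →[5↦6]→  6^2 = 36  −1 ⇒ G_3=35

5^2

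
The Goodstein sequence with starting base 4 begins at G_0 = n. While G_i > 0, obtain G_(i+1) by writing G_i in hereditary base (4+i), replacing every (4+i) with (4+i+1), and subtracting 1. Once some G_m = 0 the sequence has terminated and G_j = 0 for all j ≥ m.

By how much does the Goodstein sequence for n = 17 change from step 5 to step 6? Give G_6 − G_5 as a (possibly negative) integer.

4

step 0: 17 = 4^2 + 1; sub 5 for 4: 5^2 + 1; = 26; G_1 = 26−1 = 25
step 1: 25 = 5^2; sub 6 for 5: 6^2; = 36; G_2 = 36−1 = 35
step 2: 35 = 5·6 + 5; sub 7 for 6: 5·7 + 5; = 40; G_3 = 40−1 = 39
step 3: 39 = 5·7 + 4; sub 8 for 7: 5·8 + 4; = 44; G_4 = 44−1 = 43
step 4: 43 = 5·8 + 3; sub 9 for 8: 5·9 + 3; = 48; G_5 = 48−1 = 47
step 5: 47 = 5·9 + 2; sub 10 for 9: 5·10 + 2; = 52; G_6 = 52−1 = 51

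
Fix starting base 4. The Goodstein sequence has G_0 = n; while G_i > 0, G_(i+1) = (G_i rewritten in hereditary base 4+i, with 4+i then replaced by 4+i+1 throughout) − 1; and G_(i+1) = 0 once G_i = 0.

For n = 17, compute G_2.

35

17 —HB4→ 4^2 + 1 —bump→ 5^2 + 1 = 26 —(−1)→ 25
25 —HB5→ 5^2 —bump→ 6^2 = 36 —(−1)→ 35
35 —HB6→ 5·6 + 5 —bump→ 5·7 + 5 = 40 —(−1)→ 39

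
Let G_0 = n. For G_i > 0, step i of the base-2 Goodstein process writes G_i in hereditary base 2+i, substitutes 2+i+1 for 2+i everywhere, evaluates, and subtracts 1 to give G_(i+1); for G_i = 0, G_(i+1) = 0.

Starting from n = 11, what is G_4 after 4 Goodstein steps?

279937

G_0 = 11. HB_2(11) = 2^(2 + 1) + 2 + 1. Bump = 85. G_1 = 84.
G_1 = 84. HB_3(84) = 3^(3 + 1) + 3. Bump = 1028. G_2 = 1027.
G_2 = 1027. HB_4(1027) = 4^(4 + 1) + 3. Bump = 15628. G_3 = 15627.
G_3 = 15627. HB_5(15627) = 5^(5 + 1) + 2. Bump = 279938. G_4 = 279937.
G_4 = 279937. HB_6(279937) = 6^(6 + 1) + 1. Bump = 5764802. G_5 = 5764801.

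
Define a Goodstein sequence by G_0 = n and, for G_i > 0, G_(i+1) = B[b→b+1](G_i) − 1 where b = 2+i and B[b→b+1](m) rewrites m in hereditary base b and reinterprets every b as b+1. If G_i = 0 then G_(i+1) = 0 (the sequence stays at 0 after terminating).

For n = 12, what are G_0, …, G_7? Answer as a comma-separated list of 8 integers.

step 0: 12 = 2^(2 + 1) + 2^2; sub 3 for 2: 3^(3 + 1) + 3^3; = 108; G_1 = 108−1 = 107
step 1: 107 = 3^(3 + 1) + 2·3^2 + 2·3 + 2; sub 4 for 3: 4^(4 + 1) + 2·4^2 + 2·4 + 2; = 1066; G_2 = 1066−1 = 1065
step 2: 1065 = 4^(4 + 1) + 2·4^2 + 2·4 + 1; sub 5 for 4: 5^(5 + 1) + 2·5^2 + 2·5 + 1; = 15686; G_3 = 15686−1 = 15685
step 3: 15685 = 5^(5 + 1) + 2·5^2 + 2·5; sub 6 for 5: 6^(6 + 1) + 2·6^2 + 2·6; = 280020; G_4 = 280020−1 = 280019
step 4: 280019 = 6^(6 + 1) + 2·6^2 + 6 + 5; sub 7 for 6: 7^(7 + 1) + 2·7^2 + 7 + 5; = 5764911; G_5 = 5764911−1 = 5764910
step 5: 5764910 = 7^(7 + 1) + 2·7^2 + 7 + 4; sub 8 for 7: 8^(8 + 1) + 2·8^2 + 8 + 4; = 134217868; G_6 = 134217868−1 = 134217867
step 6: 134217867 = 8^(8 + 1) + 2·8^2 + 8 + 3; sub 9 for 8: 9^(9 + 1) + 2·9^2 + 9 + 3; = 3486784575; G_7 = 3486784575−1 = 3486784574

12, 107, 1065, 15685, 280019, 5764910, 134217867, 3486784574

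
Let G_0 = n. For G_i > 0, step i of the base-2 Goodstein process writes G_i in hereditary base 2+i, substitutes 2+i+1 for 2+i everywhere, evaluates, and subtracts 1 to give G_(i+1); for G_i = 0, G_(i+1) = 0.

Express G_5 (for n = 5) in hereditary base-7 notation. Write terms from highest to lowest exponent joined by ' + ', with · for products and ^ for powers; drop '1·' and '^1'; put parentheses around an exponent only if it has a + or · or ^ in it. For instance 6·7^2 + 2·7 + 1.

base 2: 5 = 2^2 + 1; at 3: 3^3 + 1 = 28; next = 27
base 3: 27 = 3^3; at 4: 4^4 = 256; next = 255
base 4: 255 = 3·4^3 + 3·4^2 + 3·4 + 3; at 5: 3·5^3 + 3·5^2 + 3·5 + 3 = 468; next = 467
base 5: 467 = 3·5^3 + 3·5^2 + 3·5 + 2; at 6: 3·6^3 + 3·6^2 + 3·6 + 2 = 776; next = 775
base 6: 775 = 3·6^3 + 3·6^2 + 3·6 + 1; at 7: 3·7^3 + 3·7^2 + 3·7 + 1 = 1198; next = 1197
base 7: 1197 = 3·7^3 + 3·7^2 + 3·7; at 8: 3·8^3 + 3·8^2 + 3·8 = 1752; next = 1751

3·7^3 + 3·7^2 + 3·7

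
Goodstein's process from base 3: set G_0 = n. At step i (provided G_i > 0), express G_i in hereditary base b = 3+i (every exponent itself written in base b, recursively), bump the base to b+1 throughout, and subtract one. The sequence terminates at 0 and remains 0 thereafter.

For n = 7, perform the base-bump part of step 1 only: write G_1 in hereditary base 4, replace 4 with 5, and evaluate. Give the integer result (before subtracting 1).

10

step 0: 7 = 2·3 + 1; sub 4 for 3: 2·4 + 1; = 9; G_1 = 9−1 = 8
step 1: 8 = 2·4; sub 5 for 4: 2·5; = 10; G_2 = 10−1 = 9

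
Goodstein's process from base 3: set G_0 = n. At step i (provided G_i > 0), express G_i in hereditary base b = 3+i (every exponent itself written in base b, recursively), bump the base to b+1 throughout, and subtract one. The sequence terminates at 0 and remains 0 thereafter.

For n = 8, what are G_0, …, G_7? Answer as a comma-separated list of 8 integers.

8, 9, 10, 11, 11, 11, 11, 11

G_0=8  [base 3] 2·3 + 2  →[3↦4]→  2·4 + 2 = 10  −1 ⇒ G_1=9
G_1=9  [base 4] 2·4 + 1  →[4↦5]→  2·5 + 1 = 11  −1 ⇒ G_2=10
G_2=10  [base 5] 2·5  →[5↦6]→  2·6 = 12  −1 ⇒ G_3=11
G_3=11  [base 6] 6 + 5  →[6↦7]→  7 + 5 = 12  −1 ⇒ G_4=11
G_4=11  [base 7] 7 + 4  →[7↦8]→  8 + 4 = 12  −1 ⇒ G_5=11
G_5=11  [base 8] 8 + 3  →[8↦9]→  9 + 3 = 12  −1 ⇒ G_6=11
G_6=11  [base 9] 9 + 2  →[9↦10]→  10 + 2 = 12  −1 ⇒ G_7=11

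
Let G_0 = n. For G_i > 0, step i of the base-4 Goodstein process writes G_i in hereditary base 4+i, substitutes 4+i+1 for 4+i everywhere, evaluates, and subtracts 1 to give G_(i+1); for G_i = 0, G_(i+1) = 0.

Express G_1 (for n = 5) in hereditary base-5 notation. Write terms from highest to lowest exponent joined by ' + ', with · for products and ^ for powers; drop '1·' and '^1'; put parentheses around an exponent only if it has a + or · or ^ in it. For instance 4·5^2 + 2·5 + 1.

(0) 5|_4 = 4 + 1 ↦ 5 + 1|_5 = 6 ⇒ 5
(1) 5|_5 = 5 ↦ 6|_6 = 6 ⇒ 5

5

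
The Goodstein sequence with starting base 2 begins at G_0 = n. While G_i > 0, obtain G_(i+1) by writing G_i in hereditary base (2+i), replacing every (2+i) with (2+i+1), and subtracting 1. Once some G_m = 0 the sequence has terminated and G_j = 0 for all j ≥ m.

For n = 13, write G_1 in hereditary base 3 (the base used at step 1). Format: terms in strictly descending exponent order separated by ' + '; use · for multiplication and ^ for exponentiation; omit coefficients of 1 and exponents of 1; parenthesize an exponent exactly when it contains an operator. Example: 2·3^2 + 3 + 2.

(0) 13|_2 = 2^(2 + 1) + 2^2 + 1 ↦ 3^(3 + 1) + 3^3 + 1|_3 = 109 ⇒ 108
(1) 108|_3 = 3^(3 + 1) + 3^3 ↦ 4^(4 + 1) + 4^4|_4 = 1280 ⇒ 1279

3^(3 + 1) + 3^3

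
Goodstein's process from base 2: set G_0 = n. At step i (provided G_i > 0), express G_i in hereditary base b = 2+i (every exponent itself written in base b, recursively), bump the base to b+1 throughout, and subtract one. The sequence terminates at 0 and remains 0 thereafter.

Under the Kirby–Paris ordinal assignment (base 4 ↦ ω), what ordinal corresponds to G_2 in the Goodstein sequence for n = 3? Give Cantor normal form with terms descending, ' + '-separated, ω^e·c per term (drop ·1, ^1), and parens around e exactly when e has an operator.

(0) 3|_2 = 2 + 1 ↦ 3 + 1|_3 = 4 ⇒ 3
(1) 3|_3 = 3 ↦ 4|_4 = 4 ⇒ 3
(2) 3|_4 = 3 ↦ 3|_5 = 3 ⇒ 2

3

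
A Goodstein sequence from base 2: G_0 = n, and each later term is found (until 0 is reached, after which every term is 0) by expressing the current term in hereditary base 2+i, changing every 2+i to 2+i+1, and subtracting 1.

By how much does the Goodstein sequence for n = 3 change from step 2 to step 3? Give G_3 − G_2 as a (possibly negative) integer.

-1

G_0=3  [base 2] 2 + 1  →[2↦3]→  3 + 1 = 4  −1 ⇒ G_1=3
G_1=3  [base 3] 3  →[3↦4]→  4 = 4  −1 ⇒ G_2=3
G_2=3  [base 4] 3  →[4↦5]→  3 = 3  −1 ⇒ G_3=2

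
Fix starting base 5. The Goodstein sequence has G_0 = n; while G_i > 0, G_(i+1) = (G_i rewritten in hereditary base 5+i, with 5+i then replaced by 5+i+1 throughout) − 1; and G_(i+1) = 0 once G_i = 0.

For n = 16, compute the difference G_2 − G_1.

step 0: 16 = 3·5 + 1; sub 6 for 5: 3·6 + 1; = 19; G_1 = 19−1 = 18
step 1: 18 = 3·6; sub 7 for 6: 3·7; = 21; G_2 = 21−1 = 20

2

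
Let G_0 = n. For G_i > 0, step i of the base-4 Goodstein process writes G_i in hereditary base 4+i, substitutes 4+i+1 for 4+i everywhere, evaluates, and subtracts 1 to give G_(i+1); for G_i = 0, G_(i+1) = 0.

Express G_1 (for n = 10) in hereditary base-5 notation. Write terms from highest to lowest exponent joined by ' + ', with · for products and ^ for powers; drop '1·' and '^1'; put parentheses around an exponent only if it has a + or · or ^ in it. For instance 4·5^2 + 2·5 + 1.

base 4: 10 = 2·4 + 2; at 5: 2·5 + 2 = 12; next = 11
base 5: 11 = 2·5 + 1; at 6: 2·6 + 1 = 13; next = 12

2·5 + 1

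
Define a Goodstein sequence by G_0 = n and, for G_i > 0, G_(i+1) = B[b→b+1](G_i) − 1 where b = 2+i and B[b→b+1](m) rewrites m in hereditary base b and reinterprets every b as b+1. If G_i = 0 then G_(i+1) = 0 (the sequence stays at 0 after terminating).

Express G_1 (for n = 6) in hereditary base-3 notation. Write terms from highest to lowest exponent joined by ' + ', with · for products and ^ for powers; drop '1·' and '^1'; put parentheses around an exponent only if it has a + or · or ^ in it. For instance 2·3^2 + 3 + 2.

3^3 + 2

(0) 6|_2 = 2^2 + 2 ↦ 3^3 + 3|_3 = 30 ⇒ 29
(1) 29|_3 = 3^3 + 2 ↦ 4^4 + 2|_4 = 258 ⇒ 257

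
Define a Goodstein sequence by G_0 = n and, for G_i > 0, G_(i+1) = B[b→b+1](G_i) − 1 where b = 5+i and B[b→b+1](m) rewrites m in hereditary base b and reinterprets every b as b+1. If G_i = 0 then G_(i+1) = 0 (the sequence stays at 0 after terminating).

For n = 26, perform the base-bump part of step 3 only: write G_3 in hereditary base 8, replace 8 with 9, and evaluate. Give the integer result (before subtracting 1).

59

(0) 26|_5 = 5^2 + 1 ↦ 6^2 + 1|_6 = 37 ⇒ 36
(1) 36|_6 = 6^2 ↦ 7^2|_7 = 49 ⇒ 48
(2) 48|_7 = 6·7 + 6 ↦ 6·8 + 6|_8 = 54 ⇒ 53
(3) 53|_8 = 6·8 + 5 ↦ 6·9 + 5|_9 = 59 ⇒ 58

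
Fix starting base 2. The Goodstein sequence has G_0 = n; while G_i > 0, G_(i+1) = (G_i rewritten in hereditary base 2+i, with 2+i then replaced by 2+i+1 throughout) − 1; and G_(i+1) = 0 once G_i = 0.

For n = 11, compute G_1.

step 0: 11 = 2^(2 + 1) + 2 + 1; sub 3 for 2: 3^(3 + 1) + 3 + 1; = 85; G_1 = 85−1 = 84
step 1: 84 = 3^(3 + 1) + 3; sub 4 for 3: 4^(4 + 1) + 4; = 1028; G_2 = 1028−1 = 1027

84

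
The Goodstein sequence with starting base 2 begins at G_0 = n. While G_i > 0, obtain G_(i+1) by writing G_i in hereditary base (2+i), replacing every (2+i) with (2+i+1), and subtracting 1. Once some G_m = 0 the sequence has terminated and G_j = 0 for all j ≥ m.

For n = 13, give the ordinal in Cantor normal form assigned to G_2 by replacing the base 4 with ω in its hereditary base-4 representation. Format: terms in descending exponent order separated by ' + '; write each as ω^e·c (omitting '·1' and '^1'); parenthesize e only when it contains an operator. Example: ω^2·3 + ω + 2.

step 0: 13 = 2^(2 + 1) + 2^2 + 1; sub 3 for 2: 3^(3 + 1) + 3^3 + 1; = 109; G_1 = 109−1 = 108
step 1: 108 = 3^(3 + 1) + 3^3; sub 4 for 3: 4^(4 + 1) + 4^4; = 1280; G_2 = 1280−1 = 1279
step 2: 1279 = 4^(4 + 1) + 3·4^3 + 3·4^2 + 3·4 + 3; sub 5 for 4: 5^(5 + 1) + 3·5^3 + 3·5^2 + 3·5 + 3; = 16093; G_3 = 16093−1 = 16092

ω^(ω + 1) + ω^3·3 + ω^2·3 + ω·3 + 3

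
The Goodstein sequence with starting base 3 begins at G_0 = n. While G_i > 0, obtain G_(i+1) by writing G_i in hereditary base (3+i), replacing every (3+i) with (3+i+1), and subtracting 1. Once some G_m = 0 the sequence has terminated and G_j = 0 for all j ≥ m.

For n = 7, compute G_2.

G_0=7  [base 3] 2·3 + 1  →[3↦4]→  2·4 + 1 = 9  −1 ⇒ G_1=8
G_1=8  [base 4] 2·4  →[4↦5]→  2·5 = 10  −1 ⇒ G_2=9
G_2=9  [base 5] 5 + 4  →[5↦6]→  6 + 4 = 10  −1 ⇒ G_3=9

9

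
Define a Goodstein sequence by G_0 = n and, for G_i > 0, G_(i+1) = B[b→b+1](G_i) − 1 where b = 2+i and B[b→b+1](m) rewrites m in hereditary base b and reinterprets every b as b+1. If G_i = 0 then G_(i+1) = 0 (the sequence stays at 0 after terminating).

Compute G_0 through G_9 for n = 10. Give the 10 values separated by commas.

10 —HB2→ 2^(2 + 1) + 2 —bump→ 3^(3 + 1) + 3 = 84 —(−1)→ 83
83 —HB3→ 3^(3 + 1) + 2 —bump→ 4^(4 + 1) + 2 = 1026 —(−1)→ 1025
1025 —HB4→ 4^(4 + 1) + 1 —bump→ 5^(5 + 1) + 1 = 15626 —(−1)→ 15625
15625 —HB5→ 5^(5 + 1) —bump→ 6^(6 + 1) = 279936 —(−1)→ 279935
279935 —HB6→ 5·6^6 + 5·6^5 + 5·6^4 + 5·6^3 + 5·6^2 + 5·6 + 5 —bump→ 5·7^7 + 5·7^5 + 5·7^4 + 5·7^3 + 5·7^2 + 5·7 + 5 = 4215755 —(−1)→ 4215754
4215754 —HB7→ 5·7^7 + 5·7^5 + 5·7^4 + 5·7^3 + 5·7^2 + 5·7 + 4 —bump→ 5·8^8 + 5·8^5 + 5·8^4 + 5·8^3 + 5·8^2 + 5·8 + 4 = 84073324 —(−1)→ 84073323
84073323 —HB8→ 5·8^8 + 5·8^5 + 5·8^4 + 5·8^3 + 5·8^2 + 5·8 + 3 —bump→ 5·9^9 + 5·9^5 + 5·9^4 + 5·9^3 + 5·9^2 + 5·9 + 3 = 1937434593 —(−1)→ 1937434592
1937434592 —HB9→ 5·9^9 + 5·9^5 + 5·9^4 + 5·9^3 + 5·9^2 + 5·9 + 2 —bump→ 5·10^10 + 5·10^5 + 5·10^4 + 5·10^3 + 5·10^2 + 5·10 + 2 = 50000555552 —(−1)→ 50000555551
50000555551 —HB10→ 5·10^10 + 5·10^5 + 5·10^4 + 5·10^3 + 5·10^2 + 5·10 + 1 —bump→ 5·11^11 + 5·11^5 + 5·11^4 + 5·11^3 + 5·11^2 + 5·11 + 1 = 1426559238831 —(−1)→ 1426559238830

10, 83, 1025, 15625, 279935, 4215754, 84073323, 1937434592, 50000555551, 1426559238830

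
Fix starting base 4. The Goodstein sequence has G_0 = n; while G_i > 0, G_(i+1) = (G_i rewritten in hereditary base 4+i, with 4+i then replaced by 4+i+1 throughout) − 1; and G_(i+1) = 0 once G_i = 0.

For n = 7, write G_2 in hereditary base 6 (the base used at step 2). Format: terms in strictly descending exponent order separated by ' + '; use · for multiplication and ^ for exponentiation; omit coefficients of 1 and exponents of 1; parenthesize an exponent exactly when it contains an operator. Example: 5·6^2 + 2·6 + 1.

i=0: 7 = 4 + 3 (b=4); 4→5: 5 + 3 = 8; 8−1 = 7
i=1: 7 = 5 + 2 (b=5); 5→6: 6 + 2 = 8; 8−1 = 7
i=2: 7 = 6 + 1 (b=6); 6→7: 7 + 1 = 8; 8−1 = 7

6 + 1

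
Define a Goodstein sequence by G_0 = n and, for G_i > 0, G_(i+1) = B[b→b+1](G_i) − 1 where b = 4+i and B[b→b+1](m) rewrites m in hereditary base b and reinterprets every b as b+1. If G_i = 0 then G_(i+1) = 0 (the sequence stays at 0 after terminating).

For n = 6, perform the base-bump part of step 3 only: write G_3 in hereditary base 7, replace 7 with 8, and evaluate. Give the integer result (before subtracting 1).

6

i=0: 6 = 4 + 2 (b=4); 4→5: 5 + 2 = 7; 7−1 = 6
i=1: 6 = 5 + 1 (b=5); 5→6: 6 + 1 = 7; 7−1 = 6
i=2: 6 = 6 (b=6); 6→7: 7 = 7; 7−1 = 6
i=3: 6 = 6 (b=7); 7→8: 6 = 6; 6−1 = 5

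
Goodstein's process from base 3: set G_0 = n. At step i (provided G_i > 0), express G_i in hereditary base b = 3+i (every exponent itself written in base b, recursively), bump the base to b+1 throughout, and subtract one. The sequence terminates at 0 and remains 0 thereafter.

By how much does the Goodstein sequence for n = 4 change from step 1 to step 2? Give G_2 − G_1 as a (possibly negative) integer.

G_0=4  [base 3] 3 + 1  →[3↦4]→  4 + 1 = 5  −1 ⇒ G_1=4
G_1=4  [base 4] 4  →[4↦5]→  5 = 5  −1 ⇒ G_2=4

0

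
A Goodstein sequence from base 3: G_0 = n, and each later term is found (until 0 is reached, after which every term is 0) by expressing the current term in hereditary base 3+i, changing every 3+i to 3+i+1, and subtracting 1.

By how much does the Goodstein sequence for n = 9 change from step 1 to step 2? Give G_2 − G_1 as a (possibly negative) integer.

2

i=0: 9 = 3^2 (b=3); 3→4: 4^2 = 16; 16−1 = 15
i=1: 15 = 3·4 + 3 (b=4); 4→5: 3·5 + 3 = 18; 18−1 = 17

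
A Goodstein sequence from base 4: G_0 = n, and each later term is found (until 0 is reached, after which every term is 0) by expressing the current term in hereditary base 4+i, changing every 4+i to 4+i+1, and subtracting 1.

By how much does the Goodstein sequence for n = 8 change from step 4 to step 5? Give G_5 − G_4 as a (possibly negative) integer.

[0] 8 ≡ 2·4 (base 4). Lift 5: 10. −1: 9.
[1] 9 ≡ 5 + 4 (base 5). Lift 6: 10. −1: 9.
[2] 9 ≡ 6 + 3 (base 6). Lift 7: 10. −1: 9.
[3] 9 ≡ 7 + 2 (base 7). Lift 8: 10. −1: 9.
[4] 9 ≡ 8 + 1 (base 8). Lift 9: 10. −1: 9.

0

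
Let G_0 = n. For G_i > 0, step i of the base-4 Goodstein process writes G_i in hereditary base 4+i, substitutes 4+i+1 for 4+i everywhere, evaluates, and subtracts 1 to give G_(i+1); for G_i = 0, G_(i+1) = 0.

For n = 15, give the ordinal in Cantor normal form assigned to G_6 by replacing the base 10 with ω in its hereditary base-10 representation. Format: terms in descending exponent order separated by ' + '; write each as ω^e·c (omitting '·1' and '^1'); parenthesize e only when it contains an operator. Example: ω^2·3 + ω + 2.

ω·2 + 5

15 —HB4→ 3·4 + 3 —bump→ 3·5 + 3 = 18 —(−1)→ 17
17 —HB5→ 3·5 + 2 —bump→ 3·6 + 2 = 20 —(−1)→ 19
19 —HB6→ 3·6 + 1 —bump→ 3·7 + 1 = 22 —(−1)→ 21
21 —HB7→ 3·7 —bump→ 3·8 = 24 —(−1)→ 23
23 —HB8→ 2·8 + 7 —bump→ 2·9 + 7 = 25 —(−1)→ 24
24 —HB9→ 2·9 + 6 —bump→ 2·10 + 6 = 26 —(−1)→ 25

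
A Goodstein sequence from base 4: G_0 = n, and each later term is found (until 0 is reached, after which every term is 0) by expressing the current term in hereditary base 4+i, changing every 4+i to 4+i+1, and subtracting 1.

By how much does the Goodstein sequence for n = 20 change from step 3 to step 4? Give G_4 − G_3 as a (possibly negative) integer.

20 —HB4→ 4^2 + 4 —bump→ 5^2 + 5 = 30 —(−1)→ 29
29 —HB5→ 5^2 + 4 —bump→ 6^2 + 4 = 40 —(−1)→ 39
39 —HB6→ 6^2 + 3 —bump→ 7^2 + 3 = 52 —(−1)→ 51
51 —HB7→ 7^2 + 2 —bump→ 8^2 + 2 = 66 —(−1)→ 65

14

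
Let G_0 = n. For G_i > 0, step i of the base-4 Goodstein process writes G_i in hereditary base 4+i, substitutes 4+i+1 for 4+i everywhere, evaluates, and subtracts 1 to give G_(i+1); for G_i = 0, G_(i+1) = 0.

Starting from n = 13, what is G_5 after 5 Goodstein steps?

20

[0] 13 ≡ 3·4 + 1 (base 4). Lift 5: 16. −1: 15.
[1] 15 ≡ 3·5 (base 5). Lift 6: 18. −1: 17.
[2] 17 ≡ 2·6 + 5 (base 6). Lift 7: 19. −1: 18.
[3] 18 ≡ 2·7 + 4 (base 7). Lift 8: 20. −1: 19.
[4] 19 ≡ 2·8 + 3 (base 8). Lift 9: 21. −1: 20.
[5] 20 ≡ 2·9 + 2 (base 9). Lift 10: 22. −1: 21.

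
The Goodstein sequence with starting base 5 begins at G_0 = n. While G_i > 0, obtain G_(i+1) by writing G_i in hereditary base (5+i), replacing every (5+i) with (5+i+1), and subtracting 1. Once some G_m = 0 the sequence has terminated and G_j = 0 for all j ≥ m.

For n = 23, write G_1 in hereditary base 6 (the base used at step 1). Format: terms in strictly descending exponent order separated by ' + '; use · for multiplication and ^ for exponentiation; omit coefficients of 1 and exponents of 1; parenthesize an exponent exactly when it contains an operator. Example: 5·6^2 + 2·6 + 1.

step 0: 23 = 4·5 + 3; sub 6 for 5: 4·6 + 3; = 27; G_1 = 27−1 = 26
step 1: 26 = 4·6 + 2; sub 7 for 6: 4·7 + 2; = 30; G_2 = 30−1 = 29

4·6 + 2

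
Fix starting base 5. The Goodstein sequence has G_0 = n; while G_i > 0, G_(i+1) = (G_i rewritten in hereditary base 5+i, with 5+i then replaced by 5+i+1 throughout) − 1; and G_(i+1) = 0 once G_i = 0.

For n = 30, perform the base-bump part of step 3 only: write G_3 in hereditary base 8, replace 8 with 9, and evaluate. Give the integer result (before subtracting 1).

G_0=30  [base 5] 5^2 + 5  →[5↦6]→  6^2 + 6 = 42  −1 ⇒ G_1=41
G_1=41  [base 6] 6^2 + 5  →[6↦7]→  7^2 + 5 = 54  −1 ⇒ G_2=53
G_2=53  [base 7] 7^2 + 4  →[7↦8]→  8^2 + 4 = 68  −1 ⇒ G_3=67
G_3=67  [base 8] 8^2 + 3  →[8↦9]→  9^2 + 3 = 84  −1 ⇒ G_4=83

84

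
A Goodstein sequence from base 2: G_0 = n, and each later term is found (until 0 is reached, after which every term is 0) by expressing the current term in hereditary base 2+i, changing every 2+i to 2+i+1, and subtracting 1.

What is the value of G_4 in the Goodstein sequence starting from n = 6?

46655

i=0: 6 = 2^2 + 2 (b=2); 2→3: 3^3 + 3 = 30; 30−1 = 29
i=1: 29 = 3^3 + 2 (b=3); 3→4: 4^4 + 2 = 258; 258−1 = 257
i=2: 257 = 4^4 + 1 (b=4); 4→5: 5^5 + 1 = 3126; 3126−1 = 3125
i=3: 3125 = 5^5 (b=5); 5→6: 6^6 = 46656; 46656−1 = 46655
i=4: 46655 = 5·6^5 + 5·6^4 + 5·6^3 + 5·6^2 + 5·6 + 5 (b=6); 6→7: 5·7^5 + 5·7^4 + 5·7^3 + 5·7^2 + 5·7 + 5 = 98040; 98040−1 = 98039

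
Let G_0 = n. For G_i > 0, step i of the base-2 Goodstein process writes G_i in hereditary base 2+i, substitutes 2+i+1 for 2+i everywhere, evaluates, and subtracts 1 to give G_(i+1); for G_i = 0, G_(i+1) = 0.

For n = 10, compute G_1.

83

i=0: 10 = 2^(2 + 1) + 2 (b=2); 2→3: 3^(3 + 1) + 3 = 84; 84−1 = 83
i=1: 83 = 3^(3 + 1) + 2 (b=3); 3→4: 4^(4 + 1) + 2 = 1026; 1026−1 = 1025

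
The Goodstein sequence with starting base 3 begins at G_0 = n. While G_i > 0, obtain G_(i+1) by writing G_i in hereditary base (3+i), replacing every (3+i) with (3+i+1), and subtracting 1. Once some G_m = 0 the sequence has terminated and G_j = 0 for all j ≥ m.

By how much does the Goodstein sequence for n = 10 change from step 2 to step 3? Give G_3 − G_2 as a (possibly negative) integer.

3

(0) 10|_3 = 3^2 + 1 ↦ 4^2 + 1|_4 = 17 ⇒ 16
(1) 16|_4 = 4^2 ↦ 5^2|_5 = 25 ⇒ 24
(2) 24|_5 = 4·5 + 4 ↦ 4·6 + 4|_6 = 28 ⇒ 27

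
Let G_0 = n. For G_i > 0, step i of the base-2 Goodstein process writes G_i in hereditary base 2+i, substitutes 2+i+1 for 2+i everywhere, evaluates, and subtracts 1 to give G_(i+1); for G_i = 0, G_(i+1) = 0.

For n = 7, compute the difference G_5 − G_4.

776886

7 —HB2→ 2^2 + 2 + 1 —bump→ 3^3 + 3 + 1 = 31 —(−1)→ 30
30 —HB3→ 3^3 + 3 —bump→ 4^4 + 4 = 260 —(−1)→ 259
259 —HB4→ 4^4 + 3 —bump→ 5^5 + 3 = 3128 —(−1)→ 3127
3127 —HB5→ 5^5 + 2 —bump→ 6^6 + 2 = 46658 —(−1)→ 46657
46657 —HB6→ 6^6 + 1 —bump→ 7^7 + 1 = 823544 —(−1)→ 823543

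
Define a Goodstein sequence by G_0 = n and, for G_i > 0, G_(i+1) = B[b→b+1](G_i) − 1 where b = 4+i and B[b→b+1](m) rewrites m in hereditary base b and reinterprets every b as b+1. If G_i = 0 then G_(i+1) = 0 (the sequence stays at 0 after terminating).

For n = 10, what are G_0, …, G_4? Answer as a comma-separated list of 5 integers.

i=0: 10 = 2·4 + 2 (b=4); 4→5: 2·5 + 2 = 12; 12−1 = 11
i=1: 11 = 2·5 + 1 (b=5); 5→6: 2·6 + 1 = 13; 13−1 = 12
i=2: 12 = 2·6 (b=6); 6→7: 2·7 = 14; 14−1 = 13
i=3: 13 = 7 + 6 (b=7); 7→8: 8 + 6 = 14; 14−1 = 13

10, 11, 12, 13, 13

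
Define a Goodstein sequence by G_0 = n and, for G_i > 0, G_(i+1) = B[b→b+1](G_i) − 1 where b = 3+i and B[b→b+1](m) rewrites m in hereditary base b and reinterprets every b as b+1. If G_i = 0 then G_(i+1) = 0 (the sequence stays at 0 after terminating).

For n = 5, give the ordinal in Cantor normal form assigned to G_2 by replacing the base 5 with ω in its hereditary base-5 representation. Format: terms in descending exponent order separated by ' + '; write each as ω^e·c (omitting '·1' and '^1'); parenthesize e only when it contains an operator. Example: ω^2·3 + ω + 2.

ω

G_0=5  [base 3] 3 + 2  →[3↦4]→  4 + 2 = 6  −1 ⇒ G_1=5
G_1=5  [base 4] 4 + 1  →[4↦5]→  5 + 1 = 6  −1 ⇒ G_2=5
G_2=5  [base 5] 5  →[5↦6]→  6 = 6  −1 ⇒ G_3=5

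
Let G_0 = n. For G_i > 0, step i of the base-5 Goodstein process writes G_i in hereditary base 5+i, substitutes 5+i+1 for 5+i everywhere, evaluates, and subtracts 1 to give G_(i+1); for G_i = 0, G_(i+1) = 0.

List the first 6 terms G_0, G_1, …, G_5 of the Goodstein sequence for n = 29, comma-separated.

step 0: 29 = 5^2 + 4; sub 6 for 5: 6^2 + 4; = 40; G_1 = 40−1 = 39
step 1: 39 = 6^2 + 3; sub 7 for 6: 7^2 + 3; = 52; G_2 = 52−1 = 51
step 2: 51 = 7^2 + 2; sub 8 for 7: 8^2 + 2; = 66; G_3 = 66−1 = 65
step 3: 65 = 8^2 + 1; sub 9 for 8: 9^2 + 1; = 82; G_4 = 82−1 = 81
step 4: 81 = 9^2; sub 10 for 9: 10^2; = 100; G_5 = 100−1 = 99

29, 39, 51, 65, 81, 99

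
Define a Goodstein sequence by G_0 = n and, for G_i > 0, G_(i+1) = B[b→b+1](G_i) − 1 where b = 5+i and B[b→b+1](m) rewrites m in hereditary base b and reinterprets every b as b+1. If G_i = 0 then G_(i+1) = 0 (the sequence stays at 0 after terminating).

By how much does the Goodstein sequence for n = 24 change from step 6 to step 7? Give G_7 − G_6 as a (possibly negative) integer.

2

i=0: 24 = 4·5 + 4 (b=5); 5→6: 4·6 + 4 = 28; 28−1 = 27
i=1: 27 = 4·6 + 3 (b=6); 6→7: 4·7 + 3 = 31; 31−1 = 30
i=2: 30 = 4·7 + 2 (b=7); 7→8: 4·8 + 2 = 34; 34−1 = 33
i=3: 33 = 4·8 + 1 (b=8); 8→9: 4·9 + 1 = 37; 37−1 = 36
i=4: 36 = 4·9 (b=9); 9→10: 4·10 = 40; 40−1 = 39
i=5: 39 = 3·10 + 9 (b=10); 10→11: 3·11 + 9 = 42; 42−1 = 41
i=6: 41 = 3·11 + 8 (b=11); 11→12: 3·12 + 8 = 44; 44−1 = 43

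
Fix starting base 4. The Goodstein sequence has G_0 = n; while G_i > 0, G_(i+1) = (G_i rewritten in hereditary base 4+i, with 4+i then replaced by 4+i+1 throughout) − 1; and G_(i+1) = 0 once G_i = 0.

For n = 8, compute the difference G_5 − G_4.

G_0 = 8. HB_4(8) = 2·4. Bump = 10. G_1 = 9.
G_1 = 9. HB_5(9) = 5 + 4. Bump = 10. G_2 = 9.
G_2 = 9. HB_6(9) = 6 + 3. Bump = 10. G_3 = 9.
G_3 = 9. HB_7(9) = 7 + 2. Bump = 10. G_4 = 9.
G_4 = 9. HB_8(9) = 8 + 1. Bump = 10. G_5 = 9.

0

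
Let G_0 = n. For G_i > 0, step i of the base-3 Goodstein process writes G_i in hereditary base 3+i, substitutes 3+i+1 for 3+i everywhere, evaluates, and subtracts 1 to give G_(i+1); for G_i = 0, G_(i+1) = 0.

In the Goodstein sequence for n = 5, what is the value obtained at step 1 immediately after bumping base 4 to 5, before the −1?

base 3: 5 = 3 + 2; at 4: 4 + 2 = 6; next = 5
base 4: 5 = 4 + 1; at 5: 5 + 1 = 6; next = 5

6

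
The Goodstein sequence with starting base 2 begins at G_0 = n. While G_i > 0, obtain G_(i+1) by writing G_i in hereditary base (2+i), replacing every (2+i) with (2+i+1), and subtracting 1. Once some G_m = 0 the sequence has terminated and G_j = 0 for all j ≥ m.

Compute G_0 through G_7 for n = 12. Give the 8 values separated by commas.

G_0=12  [base 2] 2^(2 + 1) + 2^2  →[2↦3]→  3^(3 + 1) + 3^3 = 108  −1 ⇒ G_1=107
G_1=107  [base 3] 3^(3 + 1) + 2·3^2 + 2·3 + 2  →[3↦4]→  4^(4 + 1) + 2·4^2 + 2·4 + 2 = 1066  −1 ⇒ G_2=1065
G_2=1065  [base 4] 4^(4 + 1) + 2·4^2 + 2·4 + 1  →[4↦5]→  5^(5 + 1) + 2·5^2 + 2·5 + 1 = 15686  −1 ⇒ G_3=15685
G_3=15685  [base 5] 5^(5 + 1) + 2·5^2 + 2·5  →[5↦6]→  6^(6 + 1) + 2·6^2 + 2·6 = 280020  −1 ⇒ G_4=280019
G_4=280019  [base 6] 6^(6 + 1) + 2·6^2 + 6 + 5  →[6↦7]→  7^(7 + 1) + 2·7^2 + 7 + 5 = 5764911  −1 ⇒ G_5=5764910
G_5=5764910  [base 7] 7^(7 + 1) + 2·7^2 + 7 + 4  →[7↦8]→  8^(8 + 1) + 2·8^2 + 8 + 4 = 134217868  −1 ⇒ G_6=134217867
G_6=134217867  [base 8] 8^(8 + 1) + 2·8^2 + 8 + 3  →[8↦9]→  9^(9 + 1) + 2·9^2 + 9 + 3 = 3486784575  −1 ⇒ G_7=3486784574

12, 107, 1065, 15685, 280019, 5764910, 134217867, 3486784574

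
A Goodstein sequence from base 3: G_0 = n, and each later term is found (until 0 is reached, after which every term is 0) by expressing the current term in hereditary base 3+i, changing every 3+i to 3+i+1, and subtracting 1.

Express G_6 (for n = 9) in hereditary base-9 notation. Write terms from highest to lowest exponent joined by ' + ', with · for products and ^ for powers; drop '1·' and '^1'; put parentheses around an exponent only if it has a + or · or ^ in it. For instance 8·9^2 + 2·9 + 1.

2·9 + 6

G_0 = 9. HB_3(9) = 3^2. Bump = 16. G_1 = 15.
G_1 = 15. HB_4(15) = 3·4 + 3. Bump = 18. G_2 = 17.
G_2 = 17. HB_5(17) = 3·5 + 2. Bump = 20. G_3 = 19.
G_3 = 19. HB_6(19) = 3·6 + 1. Bump = 22. G_4 = 21.
G_4 = 21. HB_7(21) = 3·7. Bump = 24. G_5 = 23.
G_5 = 23. HB_8(23) = 2·8 + 7. Bump = 25. G_6 = 24.
G_6 = 24. HB_9(24) = 2·9 + 6. Bump = 26. G_7 = 25.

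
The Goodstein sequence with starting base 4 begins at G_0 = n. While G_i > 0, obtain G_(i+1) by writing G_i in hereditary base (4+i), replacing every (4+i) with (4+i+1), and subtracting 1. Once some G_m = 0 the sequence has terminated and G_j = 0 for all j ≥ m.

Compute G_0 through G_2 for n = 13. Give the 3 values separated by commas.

13, 15, 17

i=0: 13 = 3·4 + 1 (b=4); 4→5: 3·5 + 1 = 16; 16−1 = 15
i=1: 15 = 3·5 (b=5); 5→6: 3·6 = 18; 18−1 = 17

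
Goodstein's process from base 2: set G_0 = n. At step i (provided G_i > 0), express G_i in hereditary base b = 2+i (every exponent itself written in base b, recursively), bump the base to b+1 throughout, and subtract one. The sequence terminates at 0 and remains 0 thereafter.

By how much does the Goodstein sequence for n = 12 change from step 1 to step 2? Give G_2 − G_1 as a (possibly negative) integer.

G_0=12  [base 2] 2^(2 + 1) + 2^2  →[2↦3]→  3^(3 + 1) + 3^3 = 108  −1 ⇒ G_1=107
G_1=107  [base 3] 3^(3 + 1) + 2·3^2 + 2·3 + 2  →[3↦4]→  4^(4 + 1) + 2·4^2 + 2·4 + 2 = 1066  −1 ⇒ G_2=1065

958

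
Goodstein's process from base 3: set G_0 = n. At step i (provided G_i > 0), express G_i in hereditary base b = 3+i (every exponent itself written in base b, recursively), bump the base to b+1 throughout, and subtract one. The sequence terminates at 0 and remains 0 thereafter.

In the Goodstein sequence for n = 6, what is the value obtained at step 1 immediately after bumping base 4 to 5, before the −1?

G_0 = 6. HB_3(6) = 2·3. Bump = 8. G_1 = 7.
G_1 = 7. HB_4(7) = 4 + 3. Bump = 8. G_2 = 7.

8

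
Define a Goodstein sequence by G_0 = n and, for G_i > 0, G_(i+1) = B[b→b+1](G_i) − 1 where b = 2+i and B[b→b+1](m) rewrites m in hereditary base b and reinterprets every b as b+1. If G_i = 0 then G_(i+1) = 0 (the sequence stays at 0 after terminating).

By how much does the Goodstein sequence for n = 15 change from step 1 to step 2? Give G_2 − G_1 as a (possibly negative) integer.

G_0 = 15. HB_2(15) = 2^(2 + 1) + 2^2 + 2 + 1. Bump = 112. G_1 = 111.
G_1 = 111. HB_3(111) = 3^(3 + 1) + 3^3 + 3. Bump = 1284. G_2 = 1283.

1172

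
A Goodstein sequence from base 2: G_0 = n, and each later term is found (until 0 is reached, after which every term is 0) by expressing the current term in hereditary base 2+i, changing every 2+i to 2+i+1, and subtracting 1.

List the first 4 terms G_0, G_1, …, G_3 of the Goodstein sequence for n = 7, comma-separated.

7, 30, 259, 3127

base 2: 7 = 2^2 + 2 + 1; at 3: 3^3 + 3 + 1 = 31; next = 30
base 3: 30 = 3^3 + 3; at 4: 4^4 + 4 = 260; next = 259
base 4: 259 = 4^4 + 3; at 5: 5^5 + 3 = 3128; next = 3127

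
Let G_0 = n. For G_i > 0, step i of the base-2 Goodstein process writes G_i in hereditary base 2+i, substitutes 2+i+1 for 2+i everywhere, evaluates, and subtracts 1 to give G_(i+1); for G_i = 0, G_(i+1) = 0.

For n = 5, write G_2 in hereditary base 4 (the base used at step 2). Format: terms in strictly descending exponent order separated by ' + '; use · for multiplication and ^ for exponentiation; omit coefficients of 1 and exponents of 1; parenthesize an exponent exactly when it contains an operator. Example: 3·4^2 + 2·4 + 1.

3·4^3 + 3·4^2 + 3·4 + 3

[0] 5 ≡ 2^2 + 1 (base 2). Lift 3: 28. −1: 27.
[1] 27 ≡ 3^3 (base 3). Lift 4: 256. −1: 255.
[2] 255 ≡ 3·4^3 + 3·4^2 + 3·4 + 3 (base 4). Lift 5: 468. −1: 467.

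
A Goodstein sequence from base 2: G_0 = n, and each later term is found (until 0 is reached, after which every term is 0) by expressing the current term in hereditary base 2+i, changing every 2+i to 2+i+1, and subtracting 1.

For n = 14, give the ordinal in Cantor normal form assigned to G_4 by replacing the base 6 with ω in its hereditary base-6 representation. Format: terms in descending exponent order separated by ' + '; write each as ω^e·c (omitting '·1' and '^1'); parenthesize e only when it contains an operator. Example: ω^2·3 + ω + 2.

14 —HB2→ 2^(2 + 1) + 2^2 + 2 —bump→ 3^(3 + 1) + 3^3 + 3 = 111 —(−1)→ 110
110 —HB3→ 3^(3 + 1) + 3^3 + 2 —bump→ 4^(4 + 1) + 4^4 + 2 = 1282 —(−1)→ 1281
1281 —HB4→ 4^(4 + 1) + 4^4 + 1 —bump→ 5^(5 + 1) + 5^5 + 1 = 18751 —(−1)→ 18750
18750 —HB5→ 5^(5 + 1) + 5^5 —bump→ 6^(6 + 1) + 6^6 = 326592 —(−1)→ 326591
326591 —HB6→ 6^(6 + 1) + 5·6^5 + 5·6^4 + 5·6^3 + 5·6^2 + 5·6 + 5 —bump→ 7^(7 + 1) + 5·7^5 + 5·7^4 + 5·7^3 + 5·7^2 + 5·7 + 5 = 5862841 —(−1)→ 5862840

ω^(ω + 1) + ω^5·5 + ω^4·5 + ω^3·5 + ω^2·5 + ω·5 + 5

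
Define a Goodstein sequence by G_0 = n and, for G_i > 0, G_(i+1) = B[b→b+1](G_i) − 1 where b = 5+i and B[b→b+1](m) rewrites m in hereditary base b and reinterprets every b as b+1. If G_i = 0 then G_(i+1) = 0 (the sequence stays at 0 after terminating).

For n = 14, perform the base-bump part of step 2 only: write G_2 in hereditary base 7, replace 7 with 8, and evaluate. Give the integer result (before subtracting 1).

18

i=0: 14 = 2·5 + 4 (b=5); 5→6: 2·6 + 4 = 16; 16−1 = 15
i=1: 15 = 2·6 + 3 (b=6); 6→7: 2·7 + 3 = 17; 17−1 = 16
i=2: 16 = 2·7 + 2 (b=7); 7→8: 2·8 + 2 = 18; 18−1 = 17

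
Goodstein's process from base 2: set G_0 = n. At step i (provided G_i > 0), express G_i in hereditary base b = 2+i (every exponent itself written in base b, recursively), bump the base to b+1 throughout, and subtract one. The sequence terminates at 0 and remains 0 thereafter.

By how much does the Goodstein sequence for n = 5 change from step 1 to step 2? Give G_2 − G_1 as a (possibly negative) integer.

i=0: 5 = 2^2 + 1 (b=2); 2→3: 3^3 + 1 = 28; 28−1 = 27
i=1: 27 = 3^3 (b=3); 3→4: 4^4 = 256; 256−1 = 255

228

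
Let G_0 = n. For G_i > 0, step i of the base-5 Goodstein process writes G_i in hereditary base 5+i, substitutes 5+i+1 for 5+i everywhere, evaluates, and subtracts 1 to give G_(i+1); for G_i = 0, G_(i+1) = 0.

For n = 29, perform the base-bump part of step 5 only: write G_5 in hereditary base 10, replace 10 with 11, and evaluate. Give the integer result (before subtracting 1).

108

29 —HB5→ 5^2 + 4 —bump→ 6^2 + 4 = 40 —(−1)→ 39
39 —HB6→ 6^2 + 3 —bump→ 7^2 + 3 = 52 —(−1)→ 51
51 —HB7→ 7^2 + 2 —bump→ 8^2 + 2 = 66 —(−1)→ 65
65 —HB8→ 8^2 + 1 —bump→ 9^2 + 1 = 82 —(−1)→ 81
81 —HB9→ 9^2 —bump→ 10^2 = 100 —(−1)→ 99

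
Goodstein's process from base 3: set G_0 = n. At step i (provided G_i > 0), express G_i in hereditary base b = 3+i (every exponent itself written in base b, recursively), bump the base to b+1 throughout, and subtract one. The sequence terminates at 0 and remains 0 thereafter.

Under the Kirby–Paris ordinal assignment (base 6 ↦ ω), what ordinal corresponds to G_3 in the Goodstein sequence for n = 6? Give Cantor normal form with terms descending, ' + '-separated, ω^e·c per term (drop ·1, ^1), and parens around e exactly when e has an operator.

ω + 1

step 0: 6 = 2·3; sub 4 for 3: 2·4; = 8; G_1 = 8−1 = 7
step 1: 7 = 4 + 3; sub 5 for 4: 5 + 3; = 8; G_2 = 8−1 = 7
step 2: 7 = 5 + 2; sub 6 for 5: 6 + 2; = 8; G_3 = 8−1 = 7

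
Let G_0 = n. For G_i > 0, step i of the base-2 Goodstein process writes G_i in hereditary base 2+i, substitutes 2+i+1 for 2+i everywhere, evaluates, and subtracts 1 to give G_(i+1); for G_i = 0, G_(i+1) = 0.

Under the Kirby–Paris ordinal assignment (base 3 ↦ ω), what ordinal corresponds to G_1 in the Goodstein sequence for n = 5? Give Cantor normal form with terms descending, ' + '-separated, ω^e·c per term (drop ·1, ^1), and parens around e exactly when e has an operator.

base 2: 5 = 2^2 + 1; at 3: 3^3 + 1 = 28; next = 27
base 3: 27 = 3^3; at 4: 4^4 = 256; next = 255

ω^ω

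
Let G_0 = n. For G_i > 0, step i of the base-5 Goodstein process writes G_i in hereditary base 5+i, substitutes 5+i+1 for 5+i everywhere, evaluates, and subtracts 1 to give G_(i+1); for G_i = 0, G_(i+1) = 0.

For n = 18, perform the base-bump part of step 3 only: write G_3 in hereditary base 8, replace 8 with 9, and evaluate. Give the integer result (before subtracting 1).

G_0 = 18. HB_5(18) = 3·5 + 3. Bump = 21. G_1 = 20.
G_1 = 20. HB_6(20) = 3·6 + 2. Bump = 23. G_2 = 22.
G_2 = 22. HB_7(22) = 3·7 + 1. Bump = 25. G_3 = 24.

27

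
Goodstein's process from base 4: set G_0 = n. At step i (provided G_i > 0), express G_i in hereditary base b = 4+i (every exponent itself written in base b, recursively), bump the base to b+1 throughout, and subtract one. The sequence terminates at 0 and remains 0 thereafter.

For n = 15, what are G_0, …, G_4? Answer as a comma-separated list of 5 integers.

G_0 = 15. HB_4(15) = 3·4 + 3. Bump = 18. G_1 = 17.
G_1 = 17. HB_5(17) = 3·5 + 2. Bump = 20. G_2 = 19.
G_2 = 19. HB_6(19) = 3·6 + 1. Bump = 22. G_3 = 21.
G_3 = 21. HB_7(21) = 3·7. Bump = 24. G_4 = 23.

15, 17, 19, 21, 23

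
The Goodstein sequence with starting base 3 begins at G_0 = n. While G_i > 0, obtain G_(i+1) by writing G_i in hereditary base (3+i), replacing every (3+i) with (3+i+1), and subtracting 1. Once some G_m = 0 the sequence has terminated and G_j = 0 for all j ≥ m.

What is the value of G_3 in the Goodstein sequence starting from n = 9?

19

(0) 9|_3 = 3^2 ↦ 4^2|_4 = 16 ⇒ 15
(1) 15|_4 = 3·4 + 3 ↦ 3·5 + 3|_5 = 18 ⇒ 17
(2) 17|_5 = 3·5 + 2 ↦ 3·6 + 2|_6 = 20 ⇒ 19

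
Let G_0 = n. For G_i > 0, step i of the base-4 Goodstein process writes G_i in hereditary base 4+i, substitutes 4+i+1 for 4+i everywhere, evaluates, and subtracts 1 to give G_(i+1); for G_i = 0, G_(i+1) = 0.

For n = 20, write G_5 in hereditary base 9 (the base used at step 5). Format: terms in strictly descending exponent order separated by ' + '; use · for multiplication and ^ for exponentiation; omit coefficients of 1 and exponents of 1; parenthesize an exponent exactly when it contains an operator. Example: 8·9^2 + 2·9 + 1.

step 0: 20 = 4^2 + 4; sub 5 for 4: 5^2 + 5; = 30; G_1 = 30−1 = 29
step 1: 29 = 5^2 + 4; sub 6 for 5: 6^2 + 4; = 40; G_2 = 40−1 = 39
step 2: 39 = 6^2 + 3; sub 7 for 6: 7^2 + 3; = 52; G_3 = 52−1 = 51
step 3: 51 = 7^2 + 2; sub 8 for 7: 8^2 + 2; = 66; G_4 = 66−1 = 65
step 4: 65 = 8^2 + 1; sub 9 for 8: 9^2 + 1; = 82; G_5 = 82−1 = 81
step 5: 81 = 9^2; sub 10 for 9: 10^2; = 100; G_6 = 100−1 = 99

9^2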